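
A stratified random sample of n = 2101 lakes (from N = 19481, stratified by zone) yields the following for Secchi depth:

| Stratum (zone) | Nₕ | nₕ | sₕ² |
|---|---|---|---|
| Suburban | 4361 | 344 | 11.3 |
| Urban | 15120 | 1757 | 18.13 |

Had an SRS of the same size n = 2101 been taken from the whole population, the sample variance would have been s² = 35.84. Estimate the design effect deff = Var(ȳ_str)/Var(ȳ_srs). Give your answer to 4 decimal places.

Var(ȳ_str) = Σ Wₕ²(1−fₕ)sₕ²/nₕ with Wₕ = Nₕ/19481:
  Suburban: (4361/19481)²·(1−344/4361)·11.3/344 = 0.001516301
  Urban: (15120/19481)²·(1−1757/15120)·18.13/1757 = 0.0054936288
  → Var(ȳ_str) = 0.0070099298.
Var(ȳ_srs) = (1 − 2101/19481)·35.84/2101 = 0.015218802.
deff = 0.0070099298 / 0.015218802 = 0.4606.

0.4606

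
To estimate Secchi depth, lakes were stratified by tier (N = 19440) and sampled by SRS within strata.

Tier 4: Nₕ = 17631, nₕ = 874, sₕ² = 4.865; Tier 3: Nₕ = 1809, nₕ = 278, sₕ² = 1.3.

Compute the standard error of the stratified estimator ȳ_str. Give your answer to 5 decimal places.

0.06623

Var(ȳ_str) = Σₕ Wₕ²(1 − fₕ)sₕ²/nₕ with Wₕ = Nₕ/N, N = 19440.
Tier 4: Wₕ = 0.90694444; term = 0.90694444²·(1 − 0.04957178)·4.865/874 = 0.0043516314.
Tier 3: Wₕ = 0.09305556; term = 0.09305556²·(1 − 0.15367606)·1.3/278 = 3.4270449 × 10^-5.
Sum = 0.0043859018.
SE = √(0.0043859018) = 0.06623.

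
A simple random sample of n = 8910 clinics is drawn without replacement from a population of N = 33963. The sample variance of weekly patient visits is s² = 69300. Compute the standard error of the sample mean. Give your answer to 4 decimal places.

Under SRS without replacement, Var(ȳ) = (1 − f)·s²/n with f = n/N = 8910/33963 = 0.26234432.
Var(ȳ) = (1 − 0.26234432)·69300/8910 = 0.73765568·7.7777778 = 5.737322.
SE(ȳ) = √(5.737322) = 2.3953.

2.3953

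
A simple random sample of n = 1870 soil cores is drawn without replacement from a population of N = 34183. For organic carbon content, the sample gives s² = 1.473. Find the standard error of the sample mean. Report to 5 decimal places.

0.02729

Under SRS without replacement, Var(ȳ) = (1 − f)·s²/n with f = n/N = 1870/34183 = 0.05470556.
Var(ȳ) = (1 − 0.05470556)·1.473/1870 = 0.94529444·7.8770053 × 10^-4 = 7.4460894 × 10^-4.
SE(ȳ) = √(7.4460894 × 10^-4) = 0.02729.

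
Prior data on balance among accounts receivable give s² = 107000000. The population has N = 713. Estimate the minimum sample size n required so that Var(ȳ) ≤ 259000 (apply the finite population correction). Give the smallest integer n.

Without fpc, n₀ = s²/D = 107000000/259000 = 413.1274.
With fpc, (1 − n/N)·s²/n ≤ D requires n ≥ n₀/(1 + n₀/N) = 413.1274/(1 + 413.1274/713) = 261.5688.
Rounding up, n = 262.

262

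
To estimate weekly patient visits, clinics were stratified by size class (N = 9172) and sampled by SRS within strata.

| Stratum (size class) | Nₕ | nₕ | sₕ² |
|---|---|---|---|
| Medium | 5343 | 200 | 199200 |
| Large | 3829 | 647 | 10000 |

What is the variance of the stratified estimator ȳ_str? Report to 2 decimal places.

327.58

Var(ȳ_str) = Σₕ Wₕ²(1 − fₕ)sₕ²/nₕ with Wₕ = Nₕ/N, N = 9172.
Medium: Wₕ = 0.58253380; term = 0.58253380²·(1 − 0.03743215)·199200/200 = 325.33662.
Large: Wₕ = 0.41746620; term = 0.41746620²·(1 − 0.16897362)·10000/647 = 2.2384797.
Sum = 327.5751.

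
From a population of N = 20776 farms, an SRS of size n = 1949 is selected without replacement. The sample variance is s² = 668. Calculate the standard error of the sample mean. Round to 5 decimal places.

Under SRS without replacement, Var(ȳ) = (1 − f)·s²/n with f = n/N = 1949/20776 = 0.09381017.
Var(ȳ) = (1 − 0.09381017)·668/1949 = 0.90618983·0.34273987 = 0.31058738.
SE(ȳ) = √(0.31058738) = 0.55730.

0.55730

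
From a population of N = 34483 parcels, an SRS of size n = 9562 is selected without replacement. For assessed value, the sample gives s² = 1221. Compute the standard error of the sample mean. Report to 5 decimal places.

0.30378

Under SRS without replacement, Var(ȳ) = (1 − f)·s²/n with f = n/N = 9562/34483 = 0.27729606.
Var(ȳ) = (1 − 0.27729606)·1221/9562 = 0.72270394·0.12769295 = 0.092284199.
SE(ȳ) = √(0.092284199) = 0.30378.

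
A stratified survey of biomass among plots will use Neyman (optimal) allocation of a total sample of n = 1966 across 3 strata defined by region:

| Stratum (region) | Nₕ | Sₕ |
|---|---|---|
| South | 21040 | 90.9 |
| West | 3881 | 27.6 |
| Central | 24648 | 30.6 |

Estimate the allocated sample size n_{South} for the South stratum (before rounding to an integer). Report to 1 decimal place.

Neyman allocation: nₕ = n·NₕSₕ / Σⱼ NⱼSⱼ.
Σ NⱼSⱼ = 21040·90.9 + 3881·27.6 + 24648·30.6 = 2.7738804 × 10^6.
n_{South} = 1966·21040·90.9 / (2.7738804 × 10^6) = 1355.5.

1355.5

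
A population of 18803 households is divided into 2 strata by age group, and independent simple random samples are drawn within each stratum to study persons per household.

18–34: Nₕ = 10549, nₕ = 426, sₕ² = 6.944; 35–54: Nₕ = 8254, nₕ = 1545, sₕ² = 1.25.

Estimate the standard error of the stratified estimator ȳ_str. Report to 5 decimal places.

0.07106

Var(ȳ_str) = Σₕ Wₕ²(1 − fₕ)sₕ²/nₕ with Wₕ = Nₕ/N, N = 18803.
18–34: Wₕ = 0.56102750; term = 0.56102750²·(1 − 0.04038297)·6.944/426 = 0.0049234139.
35–54: Wₕ = 0.43897250; term = 0.43897250²·(1 − 0.18718197)·1.25/1545 = 1.2672126 × 10^-4.
Sum = 0.0050501352.
SE = √(0.0050501352) = 0.07106.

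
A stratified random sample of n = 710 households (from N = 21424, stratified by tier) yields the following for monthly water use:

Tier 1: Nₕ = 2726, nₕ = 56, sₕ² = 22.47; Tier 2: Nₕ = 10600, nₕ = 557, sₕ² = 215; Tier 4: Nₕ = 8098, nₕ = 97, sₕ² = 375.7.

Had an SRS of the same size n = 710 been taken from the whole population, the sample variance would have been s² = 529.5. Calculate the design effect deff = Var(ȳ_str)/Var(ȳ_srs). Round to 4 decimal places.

0.8912

Var(ȳ_str) = Σ Wₕ²(1−fₕ)sₕ²/nₕ with Wₕ = Nₕ/21424:
  Tier 1: (2726/21424)²·(1−56/2726)·22.47/56 = 0.0063628405
  Tier 2: (10600/21424)²·(1−557/10600)·215/557 = 0.089526473
  Tier 4: (8098/21424)²·(1−97/8098)·375.7/97 = 0.546752
  → Var(ȳ_str) = 0.64264131.
Var(ȳ_srs) = (1 − 710/21424)·529.5/710 = 0.72105938.
deff = 0.64264131 / 0.72105938 = 0.8912.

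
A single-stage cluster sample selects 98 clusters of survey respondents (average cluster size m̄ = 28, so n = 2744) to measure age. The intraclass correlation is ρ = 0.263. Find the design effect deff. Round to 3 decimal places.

8.101

deff = 1 + (28 − 1)·0.263 = 1 + 7.101 = 8.101.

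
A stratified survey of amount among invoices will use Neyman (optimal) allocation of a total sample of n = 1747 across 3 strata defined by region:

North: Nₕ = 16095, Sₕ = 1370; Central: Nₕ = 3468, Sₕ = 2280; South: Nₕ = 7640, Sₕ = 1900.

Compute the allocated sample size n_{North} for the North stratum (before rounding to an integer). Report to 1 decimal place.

866.2

Neyman allocation: nₕ = n·NₕSₕ / Σⱼ NⱼSⱼ.
Σ NⱼSⱼ = 16095·1370 + 3468·2280 + 7640·1900 = 4.447319 × 10^7.
n_{North} = 1747·16095·1370 / (4.447319 × 10^7) = 866.2.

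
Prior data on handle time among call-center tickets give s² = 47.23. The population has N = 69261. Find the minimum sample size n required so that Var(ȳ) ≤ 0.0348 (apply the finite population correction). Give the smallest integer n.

Without fpc, n₀ = s²/D = 47.23/0.0348 = 1357.1839.
With fpc, (1 − n/N)·s²/n ≤ D requires n ≥ n₀/(1 + n₀/N) = 1357.1839/(1 + 1357.1839/69261) = 1331.1007.
Rounding up, n = 1332.

1332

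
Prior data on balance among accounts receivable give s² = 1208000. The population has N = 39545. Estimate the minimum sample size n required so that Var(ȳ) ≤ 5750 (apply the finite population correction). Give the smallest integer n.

Without fpc, n₀ = s²/D = 1208000/5750 = 210.0870.
With fpc, (1 − n/N)·s²/n ≤ D requires n ≥ n₀/(1 + n₀/N) = 210.0870/(1 + 210.0870/39545) = 208.9768.
Rounding up, n = 209.

209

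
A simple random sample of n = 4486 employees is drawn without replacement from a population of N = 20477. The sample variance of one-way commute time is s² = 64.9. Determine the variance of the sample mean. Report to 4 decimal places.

Under SRS without replacement, Var(ȳ) = (1 − f)·s²/n with f = n/N = 4486/20477 = 0.21907506.
Var(ȳ) = (1 − 0.21907506)·64.9/4486 = 0.78092494·0.014467231 = 0.011297822.

0.0113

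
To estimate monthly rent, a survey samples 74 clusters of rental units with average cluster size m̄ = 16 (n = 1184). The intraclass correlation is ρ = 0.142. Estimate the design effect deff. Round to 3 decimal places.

deff = 1 + (16 − 1)·0.142 = 1 + 2.13 = 3.13.

3.130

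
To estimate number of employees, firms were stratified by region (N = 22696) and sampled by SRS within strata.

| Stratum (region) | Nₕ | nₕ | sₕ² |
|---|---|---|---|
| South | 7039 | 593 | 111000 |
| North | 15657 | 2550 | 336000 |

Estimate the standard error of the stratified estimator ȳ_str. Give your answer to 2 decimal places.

8.31

Var(ȳ_str) = Σₕ Wₕ²(1 − fₕ)sₕ²/nₕ with Wₕ = Nₕ/N, N = 22696.
South: Wₕ = 0.31014276; term = 0.31014276²·(1 − 0.08424492)·111000/593 = 16.488111.
North: Wₕ = 0.68985724; term = 0.68985724²·(1 − 0.16286645)·336000/2550 = 52.494319.
Sum = 68.98243.
SE = √(68.98243) = 8.31.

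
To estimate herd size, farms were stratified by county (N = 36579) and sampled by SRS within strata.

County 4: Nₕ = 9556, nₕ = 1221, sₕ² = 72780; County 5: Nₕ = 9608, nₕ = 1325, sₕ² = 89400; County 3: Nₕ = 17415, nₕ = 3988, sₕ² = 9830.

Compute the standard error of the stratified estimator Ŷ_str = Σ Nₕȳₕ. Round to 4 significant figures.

Var(Ŷ_str) = Σₕ Nₕ²(1 − fₕ)sₕ²/nₕ.
County 4: 9556²·(1 − 1221/9556)·72780/1221 = 4.7476439 × 10^9.
County 5: 9608²·(1 − 1325/9608)·89400/1325 = 5.3696045 × 10^9.
County 3: 17415²·(1 − 3988/17415)·9830/3988 = 5.7636929 × 10^8.
Sum = 1.0693618 × 10^10.
SE = √(1.0693618 × 10^10) = 103400.

103400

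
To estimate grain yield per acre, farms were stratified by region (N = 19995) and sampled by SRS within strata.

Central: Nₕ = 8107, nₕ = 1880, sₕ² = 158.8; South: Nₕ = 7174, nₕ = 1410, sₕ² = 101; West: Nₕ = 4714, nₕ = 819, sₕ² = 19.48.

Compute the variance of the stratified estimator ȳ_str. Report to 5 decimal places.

Var(ȳ_str) = Σₕ Wₕ²(1 − fₕ)sₕ²/nₕ with Wₕ = Nₕ/N, N = 19995.
Central: Wₕ = 0.40545136; term = 0.40545136²·(1 − 0.23189836)·158.8/1880 = 0.010665688.
South: Wₕ = 0.35878970; term = 0.35878970²·(1 − 0.19654307)·101/1410 = 0.0074087474.
West: Wₕ = 0.23575894; term = 0.23575894²·(1 − 0.17373780)·19.48/819 = 0.0010923436.
Sum = 0.019166779.

0.01917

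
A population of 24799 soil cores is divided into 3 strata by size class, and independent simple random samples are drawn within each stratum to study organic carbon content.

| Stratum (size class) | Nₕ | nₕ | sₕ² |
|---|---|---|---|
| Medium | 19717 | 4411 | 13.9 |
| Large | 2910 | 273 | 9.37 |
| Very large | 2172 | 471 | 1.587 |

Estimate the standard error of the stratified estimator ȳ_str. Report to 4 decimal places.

0.0447

Var(ȳ_str) = Σₕ Wₕ²(1 − fₕ)sₕ²/nₕ with Wₕ = Nₕ/N, N = 24799.
Medium: Wₕ = 0.79507238; term = 0.79507238²·(1 − 0.22371558)·13.9/4411 = 0.0015463648.
Large: Wₕ = 0.11734344; term = 0.11734344²·(1 − 0.09381443)·9.37/273 = 4.2826415 × 10^-4.
Very large: Wₕ = 0.08758418; term = 0.08758418²·(1 − 0.21685083)·1.587/471 = 2.0241925 × 10^-5.
Sum = 0.0019948709.
SE = √(0.0019948709) = 0.0447.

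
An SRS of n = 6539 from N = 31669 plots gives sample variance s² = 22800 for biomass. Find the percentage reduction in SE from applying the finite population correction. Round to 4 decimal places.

10.9202

f = n/N = 6539/31669 = 0.20647952.
SE_no-fpc = √(s²/n) = 1.8672899; SE_fpc = √((1−f)s²/n) = 1.6633775.
Ratio = √(1−f) = 0.89079766. Reduction = 100·(1 − 0.89079766) = 10.9202%.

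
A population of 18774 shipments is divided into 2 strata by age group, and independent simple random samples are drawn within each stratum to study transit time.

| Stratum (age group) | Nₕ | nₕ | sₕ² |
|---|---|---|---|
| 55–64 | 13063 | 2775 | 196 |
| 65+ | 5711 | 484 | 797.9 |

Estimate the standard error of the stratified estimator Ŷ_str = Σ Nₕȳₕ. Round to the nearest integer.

Var(Ŷ_str) = Σₕ Nₕ²(1 − fₕ)sₕ²/nₕ.
55–64: 13063²·(1 − 2775/13063)·196/2775 = 9.4922019 × 10^6.
65+: 5711²·(1 − 484/5711)·797.9/484 = 4.9211632 × 10^7.
Sum = 5.8703834 × 10^7.
SE = √(5.8703834 × 10^7) = 7662.

7662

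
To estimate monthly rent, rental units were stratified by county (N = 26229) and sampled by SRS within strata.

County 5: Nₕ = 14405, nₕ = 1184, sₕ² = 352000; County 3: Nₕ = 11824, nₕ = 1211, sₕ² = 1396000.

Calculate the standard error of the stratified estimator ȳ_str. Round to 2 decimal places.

Var(ȳ_str) = Σₕ Wₕ²(1 − fₕ)sₕ²/nₕ with Wₕ = Nₕ/N, N = 26229.
County 5: Wₕ = 0.54920127; term = 0.54920127²·(1 − 0.08219368)·352000/1184 = 82.300991.
County 3: Wₕ = 0.45079873; term = 0.45079873²·(1 − 0.10241881)·1396000/1211 = 210.27149.
Sum = 292.57248.
SE = √(292.57248) = 17.10.

17.10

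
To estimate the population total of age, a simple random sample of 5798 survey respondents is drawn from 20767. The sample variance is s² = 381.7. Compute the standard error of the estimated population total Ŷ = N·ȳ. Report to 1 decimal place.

4523.8

Var(Ŷ) = N²·Var(ȳ) = N²·(1 − n/N)·s²/n.
f = 5798/20767 = 0.27919295; Var(ȳ) = 0.72080705·381.7/5798 = 0.047452924.
Var(Ŷ) = 20767² · 0.047452924 = 2.0464941 × 10^7.
SE(Ŷ) = √(2.0464941 × 10^7) = 4523.8.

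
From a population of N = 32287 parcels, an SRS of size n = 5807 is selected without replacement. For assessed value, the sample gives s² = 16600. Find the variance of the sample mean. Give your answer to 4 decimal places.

2.3445

Under SRS without replacement, Var(ȳ) = (1 − f)·s²/n with f = n/N = 5807/32287 = 0.17985567.
Var(ȳ) = (1 − 0.17985567)·16600/5807 = 0.82014433·2.8586189 = 2.3444801.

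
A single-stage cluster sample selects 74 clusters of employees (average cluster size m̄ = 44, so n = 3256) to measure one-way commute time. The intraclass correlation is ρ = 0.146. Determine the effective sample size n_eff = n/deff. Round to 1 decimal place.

deff = 1 + (44 − 1)·0.146 = 1 + 6.278 = 7.278.
n_eff = 3256 / 7.278 = 447.4.

447.4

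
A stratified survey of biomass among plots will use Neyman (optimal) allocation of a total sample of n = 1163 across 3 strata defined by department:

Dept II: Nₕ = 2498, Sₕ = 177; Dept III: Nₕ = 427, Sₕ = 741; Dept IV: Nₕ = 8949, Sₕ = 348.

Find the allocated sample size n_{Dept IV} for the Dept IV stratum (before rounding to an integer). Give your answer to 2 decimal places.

Neyman allocation: nₕ = n·NₕSₕ / Σⱼ NⱼSⱼ.
Σ NⱼSⱼ = 2498·177 + 427·741 + 8949·348 = 3.872805 × 10^6.
n_{Dept IV} = 1163·8949·348 / (3.872805 × 10^6) = 935.21.

935.21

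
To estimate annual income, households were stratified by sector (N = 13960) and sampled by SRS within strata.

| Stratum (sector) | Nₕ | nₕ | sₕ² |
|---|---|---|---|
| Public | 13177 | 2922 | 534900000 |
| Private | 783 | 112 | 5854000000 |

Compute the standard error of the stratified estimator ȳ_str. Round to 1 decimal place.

517.5

Var(ȳ_str) = Σₕ Wₕ²(1 − fₕ)sₕ²/nₕ with Wₕ = Nₕ/N, N = 13960.
Public: Wₕ = 0.94391117; term = 0.94391117²·(1 − 0.22175002)·534900000/2922 = 126932.77.
Private: Wₕ = 0.05608883; term = 0.05608883²·(1 − 0.14303959)·5854000000/112 = 140912.05.
Sum = 267844.82.
SE = √(267844.82) = 517.5.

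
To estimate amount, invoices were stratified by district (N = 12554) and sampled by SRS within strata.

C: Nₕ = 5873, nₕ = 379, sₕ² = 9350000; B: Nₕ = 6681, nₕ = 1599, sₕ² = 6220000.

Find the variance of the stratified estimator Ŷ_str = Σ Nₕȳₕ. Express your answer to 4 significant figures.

9.281 × 10^11

Var(Ŷ_str) = Σₕ Nₕ²(1 − fₕ)sₕ²/nₕ.
C: 5873²·(1 − 379/5873)·9350000/379 = 7.9601464 × 10^11.
B: 6681²·(1 − 1599/6681)·6220000/1599 = 1.3207422 × 10^11.
Sum = 9.2808886 × 10^11.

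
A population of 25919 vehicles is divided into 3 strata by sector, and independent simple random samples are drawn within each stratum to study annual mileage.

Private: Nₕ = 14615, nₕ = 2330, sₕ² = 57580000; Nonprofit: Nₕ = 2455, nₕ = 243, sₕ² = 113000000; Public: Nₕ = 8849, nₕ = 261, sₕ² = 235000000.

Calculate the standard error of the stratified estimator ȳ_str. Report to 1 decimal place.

Var(ȳ_str) = Σₕ Wₕ²(1 − fₕ)sₕ²/nₕ with Wₕ = Nₕ/N, N = 25919.
Private: Wₕ = 0.56387206; term = 0.56387206²·(1 − 0.15942525)·57580000/2330 = 6604.7021.
Nonprofit: Wₕ = 0.09471816; term = 0.09471816²·(1 − 0.09898167)·113000000/243 = 3758.9998.
Public: Wₕ = 0.34140978; term = 0.34140978²·(1 − 0.02949486)·235000000/261 = 101853.77.
Sum = 112217.47.
SE = √(112217.47) = 335.0.

335.0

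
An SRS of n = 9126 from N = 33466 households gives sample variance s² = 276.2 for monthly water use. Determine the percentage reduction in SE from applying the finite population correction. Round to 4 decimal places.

f = n/N = 9126/33466 = 0.27269468.
SE_no-fpc = √(s²/n) = 0.17396889; SE_fpc = √((1−f)s²/n) = 0.1483645.
Ratio = √(1−f) = 0.85282198. Reduction = 100·(1 − 0.85282198) = 14.7178%.

14.7178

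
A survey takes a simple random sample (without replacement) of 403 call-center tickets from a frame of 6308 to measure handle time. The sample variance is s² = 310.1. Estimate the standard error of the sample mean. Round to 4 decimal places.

Under SRS without replacement, Var(ȳ) = (1 − f)·s²/n with f = n/N = 403/6308 = 0.06388713.
Var(ȳ) = (1 − 0.06388713)·310.1/403 = 0.93611287·0.76947891 = 0.72031911.
SE(ȳ) = √(0.72031911) = 0.8487.

0.8487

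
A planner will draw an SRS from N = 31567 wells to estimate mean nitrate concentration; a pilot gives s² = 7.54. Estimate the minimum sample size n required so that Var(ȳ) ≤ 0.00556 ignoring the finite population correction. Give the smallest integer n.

Without fpc, n₀ = s²/D = 7.54/0.00556 = 1356.1151.
Rounding up, n = 1357.

1357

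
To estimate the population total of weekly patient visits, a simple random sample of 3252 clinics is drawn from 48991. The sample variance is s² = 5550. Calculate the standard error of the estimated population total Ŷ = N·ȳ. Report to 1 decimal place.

Var(Ŷ) = N²·Var(ȳ) = N²·(1 − n/N)·s²/n.
f = 3252/48991 = 0.06637954; Var(ȳ) = 0.93362046·5550/3252 = 1.593356.
Var(Ŷ) = 48991² · 1.593356 = 3.8242425 × 10^9.
SE(Ŷ) = √(3.8242425 × 10^9) = 61840.5.

61840.5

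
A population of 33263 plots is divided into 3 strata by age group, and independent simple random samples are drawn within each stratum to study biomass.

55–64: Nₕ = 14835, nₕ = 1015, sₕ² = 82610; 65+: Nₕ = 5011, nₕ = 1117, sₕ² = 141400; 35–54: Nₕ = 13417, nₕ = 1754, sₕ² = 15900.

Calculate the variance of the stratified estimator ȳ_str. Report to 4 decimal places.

Var(ȳ_str) = Σₕ Wₕ²(1 − fₕ)sₕ²/nₕ with Wₕ = Nₕ/N, N = 33263.
55–64: Wₕ = 0.44599104; term = 0.44599104²·(1 − 0.06841928)·82610/1015 = 15.08132.
65+: Wₕ = 0.15064787; term = 0.15064787²·(1 − 0.22290960)·141400/1117 = 2.2325118.
35–54: Wₕ = 0.40336109; term = 0.40336109²·(1 − 0.13072967)·15900/1754 = 1.282066.
Sum = 18.595898.

18.5959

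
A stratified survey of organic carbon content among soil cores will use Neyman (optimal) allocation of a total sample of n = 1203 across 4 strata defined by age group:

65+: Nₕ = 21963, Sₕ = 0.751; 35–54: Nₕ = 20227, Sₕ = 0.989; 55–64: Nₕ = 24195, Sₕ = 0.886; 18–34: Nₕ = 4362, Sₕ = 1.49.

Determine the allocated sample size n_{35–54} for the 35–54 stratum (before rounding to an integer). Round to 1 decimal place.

373.5

Neyman allocation: nₕ = n·NₕSₕ / Σⱼ NⱼSⱼ.
Σ NⱼSⱼ = 21963·0.751 + 20227·0.989 + 24195·0.886 + 4362·1.49 = 64434.866.
n_{35–54} = 1203·20227·0.989 / 64434.866 = 373.5.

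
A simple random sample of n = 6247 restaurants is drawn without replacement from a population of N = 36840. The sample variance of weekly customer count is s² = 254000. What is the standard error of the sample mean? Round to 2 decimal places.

Under SRS without replacement, Var(ȳ) = (1 − f)·s²/n with f = n/N = 6247/36840 = 0.16957112.
Var(ȳ) = (1 − 0.16957112)·254000/6247 = 0.83042888·40.659517 = 33.764837.
SE(ȳ) = √(33.764837) = 5.81.

5.81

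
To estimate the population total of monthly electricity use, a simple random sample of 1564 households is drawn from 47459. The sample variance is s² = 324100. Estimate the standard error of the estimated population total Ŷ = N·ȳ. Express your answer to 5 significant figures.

Var(Ŷ) = N²·Var(ȳ) = N²·(1 − n/N)·s²/n.
f = 1564/47459 = 0.03295476; Var(ȳ) = 0.96704524·324100/1564 = 200.39601.
Var(Ŷ) = 47459² · 200.39601 = 4.5136329 × 10^11.
SE(Ŷ) = √(4.5136329 × 10^11) = 671840.

671840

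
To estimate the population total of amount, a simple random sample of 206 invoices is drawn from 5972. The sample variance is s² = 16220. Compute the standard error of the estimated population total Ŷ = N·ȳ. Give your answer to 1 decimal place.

Var(Ŷ) = N²·Var(ȳ) = N²·(1 − n/N)·s²/n.
f = 206/5972 = 0.03449431; Var(ȳ) = 0.96550569·16220/206 = 76.021856.
Var(Ŷ) = 5972² · 76.021856 = 2.7113031 × 10^9.
SE(Ŷ) = √(2.7113031 × 10^9) = 52070.2.

52070.2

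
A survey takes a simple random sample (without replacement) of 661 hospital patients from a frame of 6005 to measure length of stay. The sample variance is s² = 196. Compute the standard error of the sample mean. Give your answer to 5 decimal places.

0.51369

Under SRS without replacement, Var(ȳ) = (1 − f)·s²/n with f = n/N = 661/6005 = 0.11007494.
Var(ȳ) = (1 − 0.11007494)·196/661 = 0.88992506·0.29652042 = 0.26388096.
SE(ȳ) = √(0.26388096) = 0.51369.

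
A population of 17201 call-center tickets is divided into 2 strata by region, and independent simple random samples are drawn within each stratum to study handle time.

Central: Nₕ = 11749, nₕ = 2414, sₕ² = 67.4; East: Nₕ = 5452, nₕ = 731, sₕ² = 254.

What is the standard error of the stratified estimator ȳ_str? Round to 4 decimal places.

Var(ȳ_str) = Σₕ Wₕ²(1 − fₕ)sₕ²/nₕ with Wₕ = Nₕ/N, N = 17201.
Central: Wₕ = 0.68304168; term = 0.68304168²·(1 − 0.20546429)·67.4/2414 = 0.010349764.
East: Wₕ = 0.31695832; term = 0.31695832²·(1 − 0.13407924)·254/731 = 0.030227261.
Sum = 0.040577025.
SE = √(0.040577025) = 0.2014.

0.2014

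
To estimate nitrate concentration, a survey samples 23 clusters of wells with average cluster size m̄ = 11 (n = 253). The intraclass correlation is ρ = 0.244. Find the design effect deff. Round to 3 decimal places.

3.440

deff = 1 + (11 − 1)·0.244 = 1 + 2.44 = 3.44.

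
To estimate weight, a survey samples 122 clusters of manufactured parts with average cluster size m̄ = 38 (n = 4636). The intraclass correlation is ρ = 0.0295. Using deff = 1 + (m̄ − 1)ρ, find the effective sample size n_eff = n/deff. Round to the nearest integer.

2217

deff = 1 + (38 − 1)·0.0295 = 1 + 1.0915 = 2.0915.
n_eff = 4636 / 2.0915 = 2217.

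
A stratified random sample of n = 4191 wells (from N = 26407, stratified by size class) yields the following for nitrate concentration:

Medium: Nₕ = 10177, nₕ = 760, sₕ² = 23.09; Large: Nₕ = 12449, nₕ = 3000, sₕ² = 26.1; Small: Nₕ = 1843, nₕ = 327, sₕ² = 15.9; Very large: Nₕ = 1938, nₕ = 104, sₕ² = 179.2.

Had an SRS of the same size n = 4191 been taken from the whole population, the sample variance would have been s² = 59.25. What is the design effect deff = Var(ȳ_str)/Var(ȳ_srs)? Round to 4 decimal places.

1.2293

Var(ȳ_str) = Σ Wₕ²(1−fₕ)sₕ²/nₕ with Wₕ = Nₕ/26407:
  Medium: (10177/26407)²·(1−760/10177)·23.09/760 = 0.0041754622
  Large: (12449/26407)²·(1−3000/12449)·26.1/3000 = 0.0014675788
  Small: (1843/26407)²·(1−327/1843)·15.9/327 = 1.94821 × 10^-4
  Very large: (1938/26407)²·(1−104/1938)·179.2/104 = 0.0087825299
  → Var(ȳ_str) = 0.014620392.
Var(ȳ_srs) = (1 − 4191/26407)·59.25/4191 = 0.011893714.
deff = 0.014620392 / 0.011893714 = 1.2293.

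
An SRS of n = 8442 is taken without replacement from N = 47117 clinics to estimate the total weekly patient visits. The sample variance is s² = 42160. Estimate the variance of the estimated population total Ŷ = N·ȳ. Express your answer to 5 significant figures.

9.1005 × 10^9

Var(Ŷ) = N²·Var(ȳ) = N²·(1 − n/N)·s²/n.
f = 8442/47117 = 0.17917100; Var(ȳ) = 0.82082900·42160/8442 = 4.0992834.
Var(Ŷ) = 47117² · 4.0992834 = 9.1004571 × 10^9.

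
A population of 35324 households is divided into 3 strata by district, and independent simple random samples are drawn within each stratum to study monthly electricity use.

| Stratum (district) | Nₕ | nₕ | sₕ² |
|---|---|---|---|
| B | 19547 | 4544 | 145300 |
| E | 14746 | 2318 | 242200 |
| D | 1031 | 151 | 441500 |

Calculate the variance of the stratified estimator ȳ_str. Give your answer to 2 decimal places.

Var(ȳ_str) = Σₕ Wₕ²(1 − fₕ)sₕ²/nₕ with Wₕ = Nₕ/N, N = 35324.
B: Wₕ = 0.55336315; term = 0.55336315²·(1 − 0.23246534)·145300/4544 = 7.5152903.
E: Wₕ = 0.41744989; term = 0.41744989²·(1 − 0.15719517)·242200/2318 = 15.346044.
D: Wₕ = 0.02918696; term = 0.02918696²·(1 − 0.14645975)·441500/151 = 2.1259613.
Sum = 24.987296.

24.99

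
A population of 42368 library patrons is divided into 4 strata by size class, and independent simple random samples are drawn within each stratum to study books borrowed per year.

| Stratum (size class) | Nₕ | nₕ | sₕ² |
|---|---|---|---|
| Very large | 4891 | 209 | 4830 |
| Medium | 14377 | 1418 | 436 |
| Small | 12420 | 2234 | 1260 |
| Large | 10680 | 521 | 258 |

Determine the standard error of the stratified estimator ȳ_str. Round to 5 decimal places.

0.62961

Var(ȳ_str) = Σₕ Wₕ²(1 − fₕ)sₕ²/nₕ with Wₕ = Nₕ/N, N = 42368.
Very large: Wₕ = 0.11544090; term = 0.11544090²·(1 − 0.04273155)·4830/209 = 0.294818.
Medium: Wₕ = 0.33933629; term = 0.33933629²·(1 − 0.09862976)·436/1418 = 0.031913475.
Small: Wₕ = 0.29314577; term = 0.29314577²·(1 − 0.17987118)·1260/2234 = 0.039749962.
Large: Wₕ = 0.25207704; term = 0.25207704²·(1 − 0.04878277)·258/521 = 0.029931485.
Sum = 0.39641292.
SE = √(0.39641292) = 0.62961.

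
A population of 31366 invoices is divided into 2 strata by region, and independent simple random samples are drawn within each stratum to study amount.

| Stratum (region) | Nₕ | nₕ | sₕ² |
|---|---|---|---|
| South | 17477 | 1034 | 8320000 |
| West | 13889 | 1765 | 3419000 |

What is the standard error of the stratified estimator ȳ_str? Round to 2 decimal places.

Var(ȳ_str) = Σₕ Wₕ²(1 − fₕ)sₕ²/nₕ with Wₕ = Nₕ/N, N = 31366.
South: Wₕ = 0.55719569; term = 0.55719569²·(1 − 0.05916347)·8320000/1034 = 2350.3495.
West: Wₕ = 0.44280431; term = 0.44280431²·(1 − 0.12707898)·3419000/1765 = 331.55304.
Sum = 2681.9025.
SE = √(2681.9025) = 51.79.

51.79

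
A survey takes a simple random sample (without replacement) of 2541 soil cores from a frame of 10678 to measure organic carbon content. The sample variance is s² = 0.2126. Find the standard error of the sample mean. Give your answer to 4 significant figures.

0.007985

Under SRS without replacement, Var(ȳ) = (1 − f)·s²/n with f = n/N = 2541/10678 = 0.23796591.
Var(ȳ) = (1 − 0.23796591)·0.2126/2541 = 0.76203409·8.3667847 × 10^-5 = 6.3757752 × 10^-5.
SE(ȳ) = √(6.3757752 × 10^-5) = 0.007985.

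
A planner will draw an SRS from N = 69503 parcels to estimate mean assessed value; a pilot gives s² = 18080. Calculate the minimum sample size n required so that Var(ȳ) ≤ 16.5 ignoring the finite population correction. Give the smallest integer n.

Without fpc, n₀ = s²/D = 18080/16.5 = 1095.7576.
Rounding up, n = 1096.

1096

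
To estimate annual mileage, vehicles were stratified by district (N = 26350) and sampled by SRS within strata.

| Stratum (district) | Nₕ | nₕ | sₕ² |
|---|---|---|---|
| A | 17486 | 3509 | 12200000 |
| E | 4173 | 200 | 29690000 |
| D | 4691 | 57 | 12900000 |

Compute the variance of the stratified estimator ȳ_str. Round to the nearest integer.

Var(ȳ_str) = Σₕ Wₕ²(1 − fₕ)sₕ²/nₕ with Wₕ = Nₕ/N, N = 26350.
A: Wₕ = 0.66360531; term = 0.66360531²·(1 − 0.20067483)·12200000/3509 = 1223.826.
E: Wₕ = 0.15836812; term = 0.15836812²·(1 − 0.04792715)·29690000/200 = 3544.7525.
D: Wₕ = 0.17802657; term = 0.17802657²·(1 − 0.01215093)·12900000/57 = 7085.5747.
Sum = 11854.153.

11854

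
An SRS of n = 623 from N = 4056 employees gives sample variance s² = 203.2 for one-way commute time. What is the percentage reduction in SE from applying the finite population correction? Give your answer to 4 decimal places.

f = n/N = 623/4056 = 0.15359961.
SE_no-fpc = √(s²/n) = 0.57110745; SE_fpc = √((1−f)s²/n) = 0.52541898.
Ratio = √(1−f) = 0.92000021. Reduction = 100·(1 − 0.92000021) = 8.0000%.

8.0000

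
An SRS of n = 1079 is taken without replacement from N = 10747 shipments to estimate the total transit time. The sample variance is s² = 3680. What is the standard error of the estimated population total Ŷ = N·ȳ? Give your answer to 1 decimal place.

18824.6

Var(Ŷ) = N²·Var(ȳ) = N²·(1 − n/N)·s²/n.
f = 1079/10747 = 0.10040011; Var(ȳ) = 0.89959989·3680/1079 = 3.0681442.
Var(Ŷ) = 10747² · 3.0681442 = 3.5436455 × 10^8.
SE(Ŷ) = √(3.5436455 × 10^8) = 18824.6.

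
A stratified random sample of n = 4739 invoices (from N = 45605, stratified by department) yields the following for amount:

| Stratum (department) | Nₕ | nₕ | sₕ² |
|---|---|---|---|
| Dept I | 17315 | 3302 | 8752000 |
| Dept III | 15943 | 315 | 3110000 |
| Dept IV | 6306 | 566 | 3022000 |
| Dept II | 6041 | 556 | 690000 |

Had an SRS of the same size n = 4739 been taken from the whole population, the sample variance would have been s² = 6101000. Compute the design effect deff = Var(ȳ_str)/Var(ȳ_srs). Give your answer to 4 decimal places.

1.3910

Var(ȳ_str) = Σ Wₕ²(1−fₕ)sₕ²/nₕ with Wₕ = Nₕ/45605:
  Dept I: (17315/45605)²·(1−3302/17315)·8752000/3302 = 309.21385
  Dept III: (15943/45605)²·(1−315/15943)·3110000/315 = 1182.7647
  Dept IV: (6306/45605)²·(1−566/6306)·3022000/566 = 92.92209
  Dept II: (6041/45605)²·(1−556/6041)·690000/556 = 19.771283
  → Var(ȳ_str) = 1604.6719.
Var(ȳ_srs) = (1 − 4739/45605)·6101000/4739 = 1153.6232.
deff = 1604.6719 / 1153.6232 = 1.3910.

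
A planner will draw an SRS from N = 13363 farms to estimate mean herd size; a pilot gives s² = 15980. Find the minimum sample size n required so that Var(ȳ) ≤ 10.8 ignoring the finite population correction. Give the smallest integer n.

1480

Without fpc, n₀ = s²/D = 15980/10.8 = 1479.6296.
Rounding up, n = 1480.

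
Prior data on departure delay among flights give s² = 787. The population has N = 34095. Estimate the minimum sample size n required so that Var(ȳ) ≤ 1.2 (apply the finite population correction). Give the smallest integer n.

Without fpc, n₀ = s²/D = 787/1.2 = 655.8333.
With fpc, (1 − n/N)·s²/n ≤ D requires n ≥ n₀/(1 + n₀/N) = 655.8333/(1 + 655.8333/34095) = 643.4561.
Rounding up, n = 644.

644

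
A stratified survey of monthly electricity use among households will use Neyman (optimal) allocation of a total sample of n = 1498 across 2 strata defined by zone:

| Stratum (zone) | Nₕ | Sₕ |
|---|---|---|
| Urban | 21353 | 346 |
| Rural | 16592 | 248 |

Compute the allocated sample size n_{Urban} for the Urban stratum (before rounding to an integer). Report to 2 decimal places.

962.14

Neyman allocation: nₕ = n·NₕSₕ / Σⱼ NⱼSⱼ.
Σ NⱼSⱼ = 21353·346 + 16592·248 = 1.1502954 × 10^7.
n_{Urban} = 1498·21353·346 / (1.1502954 × 10^7) = 962.14.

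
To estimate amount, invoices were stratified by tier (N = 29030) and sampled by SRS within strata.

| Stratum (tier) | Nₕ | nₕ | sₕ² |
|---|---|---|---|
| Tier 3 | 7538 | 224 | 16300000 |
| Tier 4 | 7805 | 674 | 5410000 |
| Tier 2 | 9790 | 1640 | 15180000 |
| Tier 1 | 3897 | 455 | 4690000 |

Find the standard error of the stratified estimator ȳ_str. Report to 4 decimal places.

79.5680

Var(ȳ_str) = Σₕ Wₕ²(1 − fₕ)sₕ²/nₕ with Wₕ = Nₕ/N, N = 29030.
Tier 3: Wₕ = 0.25966242; term = 0.25966242²·(1 − 0.02971611)·16300000/224 = 4760.5442.
Tier 4: Wₕ = 0.26885980; term = 0.26885980²·(1 − 0.08635490)·5410000/674 = 530.11079.
Tier 2: Wₕ = 0.33723734; term = 0.33723734²·(1 − 0.16751788)·15180000/1640 = 876.34306.
Tier 1: Wₕ = 0.13424044; term = 0.13424044²·(1 − 0.11675648)·4690000/455 = 164.06224.
Sum = 6331.0603.
SE = √(6331.0603) = 79.5680.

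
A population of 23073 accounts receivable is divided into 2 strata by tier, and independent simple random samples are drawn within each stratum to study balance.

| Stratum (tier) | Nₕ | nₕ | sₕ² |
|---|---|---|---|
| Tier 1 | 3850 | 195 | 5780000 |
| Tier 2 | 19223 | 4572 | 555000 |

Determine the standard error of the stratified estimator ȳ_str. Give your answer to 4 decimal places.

Var(ȳ_str) = Σₕ Wₕ²(1 − fₕ)sₕ²/nₕ with Wₕ = Nₕ/N, N = 23073.
Tier 1: Wₕ = 0.16686170; term = 0.16686170²·(1 − 0.05064935)·5780000/195 = 783.48955.
Tier 2: Wₕ = 0.83313830; term = 0.83313830²·(1 − 0.23784009)·555000/4572 = 64.219521.
Sum = 847.70907.
SE = √(847.70907) = 29.1154.

29.1154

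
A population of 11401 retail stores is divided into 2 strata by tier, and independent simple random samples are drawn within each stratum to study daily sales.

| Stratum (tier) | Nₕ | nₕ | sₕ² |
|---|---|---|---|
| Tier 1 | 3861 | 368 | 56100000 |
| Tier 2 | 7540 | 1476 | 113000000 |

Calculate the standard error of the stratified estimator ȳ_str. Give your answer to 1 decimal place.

206.8

Var(ȳ_str) = Σₕ Wₕ²(1 − fₕ)sₕ²/nₕ with Wₕ = Nₕ/N, N = 11401.
Tier 1: Wₕ = 0.33865450; term = 0.33865450²·(1 − 0.09531210)·56100000/368 = 15817.125.
Tier 2: Wₕ = 0.66134550; term = 0.66134550²·(1 − 0.19575597)·113000000/1476 = 26930.024.
Sum = 42747.149.
SE = √(42747.149) = 206.8.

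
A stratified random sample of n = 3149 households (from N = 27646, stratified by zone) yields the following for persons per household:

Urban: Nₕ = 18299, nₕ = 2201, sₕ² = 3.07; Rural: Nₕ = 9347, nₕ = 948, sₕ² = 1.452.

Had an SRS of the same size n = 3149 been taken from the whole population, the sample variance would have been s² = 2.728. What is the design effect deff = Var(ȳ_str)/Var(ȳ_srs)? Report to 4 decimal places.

0.9053

Var(ȳ_str) = Σ Wₕ²(1−fₕ)sₕ²/nₕ with Wₕ = Nₕ/27646:
  Urban: (18299/27646)²·(1−2201/18299)·3.07/2201 = 5.3759226 × 10^-4
  Rural: (9347/27646)²·(1−948/9347)·1.452/948 = 1.5732346 × 10^-4
  → Var(ȳ_str) = 6.9491572 × 10^-4.
Var(ȳ_srs) = (1 − 3149/27646)·2.728/3149 = 7.6763064 × 10^-4.
deff = (6.9491572 × 10^-4) / (7.6763064 × 10^-4) = 0.9053.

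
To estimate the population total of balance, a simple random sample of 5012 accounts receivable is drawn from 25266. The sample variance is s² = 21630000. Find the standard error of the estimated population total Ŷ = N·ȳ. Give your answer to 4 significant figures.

1.486 × 10^6

Var(Ŷ) = N²·Var(ȳ) = N²·(1 − n/N)·s²/n.
f = 5012/25266 = 0.19836935; Var(ȳ) = 0.80163065·21630000/5012 = 3459.5513.
Var(Ŷ) = 25266² · 3459.5513 = 2.2084764 × 10^12.
SE(Ŷ) = √(2.2084764 × 10^12) = 1.486 × 10^6.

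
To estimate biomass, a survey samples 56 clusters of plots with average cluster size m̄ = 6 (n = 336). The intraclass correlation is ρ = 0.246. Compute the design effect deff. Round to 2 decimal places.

deff = 1 + (6 − 1)·0.246 = 1 + 1.23 = 2.23.

2.23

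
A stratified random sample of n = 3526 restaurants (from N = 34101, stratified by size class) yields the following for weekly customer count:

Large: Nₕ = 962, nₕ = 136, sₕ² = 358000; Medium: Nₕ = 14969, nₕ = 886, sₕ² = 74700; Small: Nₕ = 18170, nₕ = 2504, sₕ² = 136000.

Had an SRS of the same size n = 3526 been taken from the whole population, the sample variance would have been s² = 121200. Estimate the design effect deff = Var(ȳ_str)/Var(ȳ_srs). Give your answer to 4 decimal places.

Var(ȳ_str) = Σ Wₕ²(1−fₕ)sₕ²/nₕ with Wₕ = Nₕ/34101:
  Large: (962/34101)²·(1−136/962)·358000/136 = 1.798726
  Medium: (14969/34101)²·(1−886/14969)·74700/886 = 15.284126
  Small: (18170/34101)²·(1−2504/18170)·136000/2504 = 13.294849
  → Var(ȳ_str) = 30.377701.
Var(ȳ_srs) = (1 − 3526/34101)·121200/3526 = 30.819079.
deff = 30.377701 / 30.819079 = 0.9857.

0.9857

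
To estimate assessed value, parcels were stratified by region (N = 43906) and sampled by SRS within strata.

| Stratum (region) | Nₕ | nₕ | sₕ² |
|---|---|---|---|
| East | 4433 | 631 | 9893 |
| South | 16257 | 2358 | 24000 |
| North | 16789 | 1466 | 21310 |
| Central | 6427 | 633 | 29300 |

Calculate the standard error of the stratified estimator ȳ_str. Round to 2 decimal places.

2.04

Var(ȳ_str) = Σₕ Wₕ²(1 − fₕ)sₕ²/nₕ with Wₕ = Nₕ/N, N = 43906.
East: Wₕ = 0.10096570; term = 0.10096570²·(1 − 0.14234153)·9893/631 = 0.13707579.
South: Wₕ = 0.37026830; term = 0.37026830²·(1 − 0.14504521)·24000/2358 = 1.1930088.
North: Wₕ = 0.38238510; term = 0.38238510²·(1 − 0.08731908)·21310/1466 = 1.9398599.
Central: Wₕ = 0.14638090; term = 0.14638090²·(1 − 0.09849074)·29300/633 = 0.89413471.
Sum = 4.1640792.
SE = √(4.1640792) = 2.04.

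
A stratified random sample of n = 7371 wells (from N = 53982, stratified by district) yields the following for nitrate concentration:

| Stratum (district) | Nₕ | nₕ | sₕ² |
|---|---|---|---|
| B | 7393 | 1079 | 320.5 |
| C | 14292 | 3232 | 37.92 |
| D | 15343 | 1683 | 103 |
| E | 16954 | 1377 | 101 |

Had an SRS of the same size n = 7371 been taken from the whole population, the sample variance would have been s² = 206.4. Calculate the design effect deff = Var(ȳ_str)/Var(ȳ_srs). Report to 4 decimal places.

Var(ȳ_str) = Σ Wₕ²(1−fₕ)sₕ²/nₕ with Wₕ = Nₕ/53982:
  B: (7393/53982)²·(1−1079/7393)·320.5/1079 = 0.004758104
  C: (14292/53982)²·(1−3232/14292)·37.92/3232 = 6.3642491 × 10^-4
  D: (15343/53982)²·(1−1683/15343)·103/1683 = 0.0044016565
  E: (16954/53982)²·(1−1377/16954)·101/1377 = 0.0066473032
  → Var(ȳ_str) = 0.016443489.
Var(ȳ_srs) = (1 − 7371/53982)·206.4/7371 = 0.024178131.
deff = 0.016443489 / 0.024178131 = 0.6801.

0.6801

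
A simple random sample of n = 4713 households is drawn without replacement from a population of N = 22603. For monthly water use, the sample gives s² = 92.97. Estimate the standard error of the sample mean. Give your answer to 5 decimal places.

0.12495

Under SRS without replacement, Var(ȳ) = (1 − f)·s²/n with f = n/N = 4713/22603 = 0.20851214.
Var(ȳ) = (1 − 0.20851214)·92.97/4713 = 0.79148786·0.019726289 = 0.015613118.
SE(ȳ) = √(0.015613118) = 0.12495.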